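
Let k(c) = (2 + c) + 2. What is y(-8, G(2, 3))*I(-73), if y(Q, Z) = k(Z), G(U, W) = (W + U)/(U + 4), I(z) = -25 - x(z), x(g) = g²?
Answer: -77633/3 ≈ -25878.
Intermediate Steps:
I(z) = -25 - z²
k(c) = 4 + c
G(U, W) = (U + W)/(4 + U)
y(Q, Z) = 4 + Z
y(-8, G(2, 3))*I(-73) = (4 + (2 + 3)/(4 + 2))*(-25 - 1*(-73)²) = (4 + 5/6)*(-25 - 1*5329) = (4 + (⅙)*5)*(-25 - 5329) = (4 + ⅚)*(-5354) = (29/6)*(-5354) = -77633/3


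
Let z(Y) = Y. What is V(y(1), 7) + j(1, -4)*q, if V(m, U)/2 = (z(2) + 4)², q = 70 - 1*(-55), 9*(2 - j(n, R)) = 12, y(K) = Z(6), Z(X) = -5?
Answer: 466/3 ≈ 155.33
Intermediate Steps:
y(K) = -5
j(n, R) = ⅔ (j(n, R) = 2 - ⅑*12 = 2 - 4/3 = ⅔)
q = 125 (q = 70 + 55 = 125)
V(m, U) = 72 (V(m, U) = 2*(2 + 4)² = 2*6² = 2*36 = 72)
V(y(1), 7) + j(1, -4)*q = 72 + (⅔)*125 = 72 + 250/3 = 466/3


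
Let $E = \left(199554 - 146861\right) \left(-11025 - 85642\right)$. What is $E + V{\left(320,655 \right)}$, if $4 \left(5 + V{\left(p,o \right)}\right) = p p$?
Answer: $-5093648636$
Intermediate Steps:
$V{\left(p,o \right)} = -5 + \frac{p^{2}}{4}$ ($V{\left(p,o \right)} = -5 + \frac{p p}{4} = -5 + \frac{p^{2}}{4}$)
$E = -5093674231$ ($E = 52693 \left(-96667\right) = -5093674231$)
$E + V{\left(320,655 \right)} = -5093674231 - \left(5 - \frac{320^{2}}{4}\right) = -5093674231 + \left(-5 + \frac{1}{4} \cdot 102400\right) = -5093674231 + \left(-5 + 25600\right) = -5093674231 + 25595 = -5093648636$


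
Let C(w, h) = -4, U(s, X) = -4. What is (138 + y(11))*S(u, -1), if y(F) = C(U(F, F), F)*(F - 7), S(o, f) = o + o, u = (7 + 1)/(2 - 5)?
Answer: -1952/3 ≈ -650.67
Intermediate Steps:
u = -8/3 (u = 8/(-3) = 8*(-1/3) = -8/3 ≈ -2.6667)
S(o, f) = 2*o
y(F) = 28 - 4*F (y(F) = -4*(F - 7) = -4*(-7 + F) = 28 - 4*F)
(138 + y(11))*S(u, -1) = (138 + (28 - 4*11))*(2*(-8/3)) = (138 + (28 - 44))*(-16/3) = (138 - 16)*(-16/3) = 122*(-16/3) = -1952/3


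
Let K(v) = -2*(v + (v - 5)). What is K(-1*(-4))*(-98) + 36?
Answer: 624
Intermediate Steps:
K(v) = 10 - 4*v (K(v) = -2*(v + (-5 + v)) = -2*(-5 + 2*v) = 10 - 4*v)
K(-1*(-4))*(-98) + 36 = (10 - (-4)*(-4))*(-98) + 36 = (10 - 4*4)*(-98) + 36 = (10 - 16)*(-98) + 36 = -6*(-98) + 36 = 588 + 36 = 624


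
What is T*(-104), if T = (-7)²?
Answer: -5096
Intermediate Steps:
T = 49
T*(-104) = 49*(-104) = -5096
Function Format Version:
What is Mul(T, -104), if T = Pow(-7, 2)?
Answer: -5096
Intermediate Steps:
T = 49
Mul(T, -104) = Mul(49, -104) = -5096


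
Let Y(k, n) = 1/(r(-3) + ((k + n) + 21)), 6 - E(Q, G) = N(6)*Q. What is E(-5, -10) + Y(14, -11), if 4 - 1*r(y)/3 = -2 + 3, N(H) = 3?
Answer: 694/33 ≈ 21.030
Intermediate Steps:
r(y) = 9 (r(y) = 12 - 3*(-2 + 3) = 12 - 3*1 = 12 - 3 = 9)
E(Q, G) = 6 - 3*Q
Y(k, n) = 1/(30 + k + n) (Y(k, n) = 1/(9 + ((k + n) + 21)) = 1/(9 + (21 + k + n)) = 1/(30 + k + n))
E(-5, -10) + Y(14, -11) = (6 - 3*(-5)) + 1/(30 + 14 - 11) = (6 + 15) + 1/33 = 21 + 1/33 = 694/33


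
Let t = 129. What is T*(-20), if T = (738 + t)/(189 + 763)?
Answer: -255/14 ≈ -18.214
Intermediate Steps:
T = 51/56 (T = (738 + 129)/(189 + 763) = 867/952 = 867*(1/952) = 51/56 ≈ 0.91071)
T*(-20) = (51/56)*(-20) = -255/14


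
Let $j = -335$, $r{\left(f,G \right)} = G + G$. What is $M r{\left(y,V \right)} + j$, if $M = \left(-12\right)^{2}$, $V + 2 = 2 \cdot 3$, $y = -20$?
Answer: $817$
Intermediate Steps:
$V = 4$ ($V = -2 + 2 \cdot 3 = -2 + 6 = 4$)
$r{\left(f,G \right)} = 2 G$
$M = 144$
$M r{\left(y,V \right)} + j = 144 \cdot 2 \cdot 4 - 335 = 144 \cdot 8 - 335 = 1152 - 335 = 817$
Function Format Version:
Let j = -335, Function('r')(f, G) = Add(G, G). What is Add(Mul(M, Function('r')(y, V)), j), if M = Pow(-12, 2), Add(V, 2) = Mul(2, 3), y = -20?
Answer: 817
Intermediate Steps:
V = 4 (V = Add(-2, Mul(2, 3)) = Add(-2, 6) = 4)
Function('r')(f, G) = Mul(2, G)
M = 144
Add(Mul(M, Function('r')(y, V)), j) = Add(Mul(144, Mul(2, 4)), -335) = Add(Mul(144, 8), -335) = Add(1152, -335) = 817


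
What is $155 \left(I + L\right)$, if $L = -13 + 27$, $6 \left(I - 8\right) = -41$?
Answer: $\frac{14105}{6} \approx 2350.8$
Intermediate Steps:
$I = \frac{7}{6}$ ($I = 8 + \frac{1}{6} \left(-41\right) = 8 - \frac{41}{6} = \frac{7}{6} \approx 1.1667$)
$L = 14$
$155 \left(I + L\right) = 155 \left(\frac{7}{6} + 14\right) = 155 \cdot \frac{91}{6} = \frac{14105}{6}$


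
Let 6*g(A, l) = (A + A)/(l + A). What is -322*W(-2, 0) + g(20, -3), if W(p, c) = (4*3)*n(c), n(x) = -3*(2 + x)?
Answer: 1182404/51 ≈ 23184.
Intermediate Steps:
g(A, l) = A/(3*(A + l)) (g(A, l) = ((A + A)/(l + A))/6 = ((2*A)/(A + l))/6 = (2*A/(A + l))/6 = A/(3*(A + l)))
n(x) = -6 - 3*x
W(p, c) = -72 - 36*c (W(p, c) = (4*3)*(-6 - 3*c) = 12*(-6 - 3*c) = -72 - 36*c)
-322*W(-2, 0) + g(20, -3) = -322*(-72 - 36*0) + (⅓)*20/(20 - 3) = -322*(-72 + 0) + (⅓)*20/17 = -322*(-72) + (⅓)*20*(1/17) = 23184 + 20/51 = 1182404/51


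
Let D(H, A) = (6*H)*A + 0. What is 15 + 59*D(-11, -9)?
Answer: 35061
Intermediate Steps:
D(H, A) = 6*A*H (D(H, A) = 6*A*H + 0 = 6*A*H)
15 + 59*D(-11, -9) = 15 + 59*(6*(-9)*(-11)) = 15 + 59*594 = 15 + 35046 = 35061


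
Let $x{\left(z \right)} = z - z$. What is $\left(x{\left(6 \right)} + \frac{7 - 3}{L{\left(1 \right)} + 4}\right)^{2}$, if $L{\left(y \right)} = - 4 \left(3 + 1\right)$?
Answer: $\frac{1}{9} \approx 0.11111$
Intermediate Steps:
$L{\left(y \right)} = -16$ ($L{\left(y \right)} = \left(-4\right) 4 = -16$)
$x{\left(z \right)} = 0$
$\left(x{\left(6 \right)} + \frac{7 - 3}{L{\left(1 \right)} + 4}\right)^{2} = \left(0 + \frac{7 - 3}{-16 + 4}\right)^{2} = \left(0 + \frac{4}{-12}\right)^{2} = \left(0 + 4 \left(- \frac{1}{12}\right)\right)^{2} = \left(0 - \frac{1}{3}\right)^{2} = \left(- \frac{1}{3}\right)^{2} = \frac{1}{9}$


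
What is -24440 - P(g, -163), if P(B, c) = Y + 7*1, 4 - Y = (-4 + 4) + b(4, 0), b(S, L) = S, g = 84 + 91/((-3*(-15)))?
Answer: -24447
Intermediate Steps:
g = 3871/45 (g = 84 + 91/45 = 3871/45 ≈ 86.022)
Y = 0 (Y = 4 - ((-4 + 4) + 4) = 4 - (0 + 4) = 4 - 1*4 = 4 - 4 = 0)
P(B, c) = 7 (P(B, c) = 0 + 7*1 = 0 + 7 = 7)
-24440 - P(g, -163) = -24440 - 1*7 = -24440 - 7 = -24447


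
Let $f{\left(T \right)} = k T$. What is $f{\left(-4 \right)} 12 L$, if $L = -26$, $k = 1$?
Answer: $1248$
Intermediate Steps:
$f{\left(T \right)} = T$ ($f{\left(T \right)} = 1 T = T$)
$f{\left(-4 \right)} 12 L = \left(-4\right) 12 \left(-26\right) = \left(-48\right) \left(-26\right) = 1248$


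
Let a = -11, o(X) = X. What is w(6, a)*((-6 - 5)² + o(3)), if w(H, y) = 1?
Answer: 124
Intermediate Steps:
w(6, a)*((-6 - 5)² + o(3)) = 1*((-6 - 5)² + 3) = 1*((-11)² + 3) = 1*(121 + 3) = 1*124 = 124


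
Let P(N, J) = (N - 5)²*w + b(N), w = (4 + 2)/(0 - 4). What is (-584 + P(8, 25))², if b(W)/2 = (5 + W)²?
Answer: 269361/4 ≈ 67340.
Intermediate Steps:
w = -3/2 (w = 6/(-4) = 6*(-¼) = -3/2 ≈ -1.5000)
b(W) = 2*(5 + W)²
P(N, J) = 2*(5 + N)² - 3*(-5 + N)²/2 (P(N, J) = (N - 5)²*(-3/2) + 2*(5 + N)² = (-5 + N)²*(-3/2) + 2*(5 + N)² = -3*(-5 + N)²/2 + 2*(5 + N)² = 2*(5 + N)² - 3*(-5 + N)²/2)
(-584 + P(8, 25))² = (-584 + (25/2 + (½)*8² + 35*8))² = (-584 + (25/2 + (½)*64 + 280))² = (-584 + (25/2 + 32 + 280))² = (-584 + 649/2)² = (-519/2)² = 269361/4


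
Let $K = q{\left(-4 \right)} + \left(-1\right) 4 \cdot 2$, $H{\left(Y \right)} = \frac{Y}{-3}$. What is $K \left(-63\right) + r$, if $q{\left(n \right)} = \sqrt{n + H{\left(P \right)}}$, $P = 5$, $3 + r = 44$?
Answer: $545 - 21 i \sqrt{51} \approx 545.0 - 149.97 i$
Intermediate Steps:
$r = 41$ ($r = -3 + 44 = 41$)
$H{\left(Y \right)} = - \frac{Y}{3}$ ($H{\left(Y \right)} = Y \left(- \frac{1}{3}\right) = - \frac{Y}{3}$)
$q{\left(n \right)} = \sqrt{- \frac{5}{3} + n}$ ($q{\left(n \right)} = \sqrt{n - \frac{5}{3}} = \sqrt{- \frac{5}{3} + n}$)
$K = -8 + \frac{i \sqrt{51}}{3}$ ($K = \frac{\sqrt{-15 + 9 \left(-4\right)}}{3} + \left(-1\right) 4 \cdot 2 = \frac{\sqrt{-15 - 36}}{3} - 8 = \frac{\sqrt{-51}}{3} - 8 = \frac{i \sqrt{51}}{3} - 8 = -8 + \frac{i \sqrt{51}}{3} \approx -8.0 + 2.3805 i$)
$K \left(-63\right) + r = \left(-8 + \frac{i \sqrt{51}}{3}\right) \left(-63\right) + 41 = \left(504 - 21 i \sqrt{51}\right) + 41 = 545 - 21 i \sqrt{51}$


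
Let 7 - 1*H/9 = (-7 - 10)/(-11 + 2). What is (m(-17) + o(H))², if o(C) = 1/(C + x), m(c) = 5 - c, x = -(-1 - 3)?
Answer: 1212201/2500 ≈ 484.88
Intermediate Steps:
H = 46 (H = 63 - 9*(-7 - 10)/(-11 + 2) = 63 - (-153)/(-9) = 63 - (-153)*(-1)/9 = 63 - 9*17/9 = 63 - 17 = 46)
x = 4 (x = -1*(-4) = 4)
o(C) = 1/(4 + C) (o(C) = 1/(C + 4) = 1/(4 + C))
(m(-17) + o(H))² = ((5 - 1*(-17)) + 1/(4 + 46))² = ((5 + 17) + 1/50)² = (22 + 1/50)² = (1101/50)² = 1212201/2500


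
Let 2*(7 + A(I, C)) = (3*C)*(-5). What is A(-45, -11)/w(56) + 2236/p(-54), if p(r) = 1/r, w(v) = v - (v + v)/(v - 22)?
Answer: -216370681/1792 ≈ -1.2074e+5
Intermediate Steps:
w(v) = v - 2*v/(-22 + v)
A(I, C) = -7 - 15*C/2 (A(I, C) = -7 + ((3*C)*(-5))/2 = -7 + (-15*C)/2 = -7 - 15*C/2)
A(-45, -11)/w(56) + 2236/p(-54) = (-7 - 15/2*(-11))/((56*(-24 + 56)/(-22 + 56))) + 2236/(1/(-54)) = (-7 + 165/2)/((56*32/34)) + 2236/(-1/54) = 151/(2*((56*(1/34)*32))) + 2236*(-54) = 151/(2*(896/17)) - 120744 = (151/2)*(17/896) - 120744 = 2567/1792 - 120744 = -216370681/1792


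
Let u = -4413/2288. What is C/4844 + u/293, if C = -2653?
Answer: -64282333/115976432 ≈ -0.55427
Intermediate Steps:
u = -4413/2288 (u = -4413*1/2288 = -4413/2288 ≈ -1.9288)
C/4844 + u/293 = -2653/4844 - 4413/2288/293 = -2653*1/4844 - 4413/2288*1/293 = -379/692 - 4413/670384 = -64282333/115976432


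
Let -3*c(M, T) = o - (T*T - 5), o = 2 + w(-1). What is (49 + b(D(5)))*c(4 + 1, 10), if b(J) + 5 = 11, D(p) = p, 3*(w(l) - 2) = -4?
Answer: 15235/9 ≈ 1692.8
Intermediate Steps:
w(l) = 2/3 (w(l) = 2 + (1/3)*(-4) = 2 - 4/3 = 2/3)
b(J) = 6 (b(J) = -5 + 11 = 6)
o = 8/3 (o = 2 + 2/3 = 8/3 ≈ 2.6667)
c(M, T) = -23/9 + T**2/3 (c(M, T) = -(8/3 - (T*T - 5))/3 = -(8/3 - (T**2 - 5))/3 = -(8/3 - (-5 + T**2))/3 = -(8/3 + (5 - T**2))/3 = -(23/3 - T**2)/3 = -23/9 + T**2/3)
(49 + b(D(5)))*c(4 + 1, 10) = (49 + 6)*(-23/9 + (1/3)*10**2) = 55*(-23/9 + (1/3)*100) = 55*(-23/9 + 100/3) = 55*(277/9) = 15235/9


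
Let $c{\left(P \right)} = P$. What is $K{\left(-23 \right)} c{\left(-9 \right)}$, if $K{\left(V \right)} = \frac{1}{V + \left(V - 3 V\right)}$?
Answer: $- \frac{9}{23} \approx -0.3913$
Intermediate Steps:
$K{\left(V \right)} = - \frac{1}{V}$ ($K{\left(V \right)} = \frac{1}{V - 2 V} = \frac{1}{\left(-1\right) V} = - \frac{1}{V}$)
$K{\left(-23 \right)} c{\left(-9 \right)} = - \frac{1}{-23} \left(-9\right) = \left(-1\right) \left(- \frac{1}{23}\right) \left(-9\right) = \frac{1}{23} \left(-9\right) = - \frac{9}{23}$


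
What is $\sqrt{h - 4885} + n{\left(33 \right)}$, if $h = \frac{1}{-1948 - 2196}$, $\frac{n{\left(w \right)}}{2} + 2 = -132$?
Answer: $-268 + \frac{i \sqrt{5243051219}}{1036} \approx -268.0 + 69.893 i$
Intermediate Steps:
$n{\left(w \right)} = -268$ ($n{\left(w \right)} = -4 + 2 \left(-132\right) = -4 - 264 = -268$)
$h = - \frac{1}{4144}$ ($h = \frac{1}{-4144} = - \frac{1}{4144} \approx -0.00024131$)
$\sqrt{h - 4885} + n{\left(33 \right)} = \sqrt{- \frac{1}{4144} - 4885} - 268 = \sqrt{- \frac{20243441}{4144}} - 268 = \frac{i \sqrt{5243051219}}{1036} - 268 = -268 + \frac{i \sqrt{5243051219}}{1036}$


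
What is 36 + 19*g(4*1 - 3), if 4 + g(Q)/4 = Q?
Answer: -192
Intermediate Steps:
g(Q) = -16 + 4*Q
36 + 19*g(4*1 - 3) = 36 + 19*(-16 + 4*(4*1 - 3)) = 36 + 19*(-16 + 4*(4 - 3)) = 36 + 19*(-16 + 4*1) = 36 + 19*(-16 + 4) = 36 + 19*(-12) = 36 - 228 = -192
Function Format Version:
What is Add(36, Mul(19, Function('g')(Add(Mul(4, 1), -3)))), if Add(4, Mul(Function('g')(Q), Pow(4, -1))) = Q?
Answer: -192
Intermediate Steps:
Function('g')(Q) = Add(-16, Mul(4, Q))
Add(36, Mul(19, Function('g')(Add(Mul(4, 1), -3)))) = Add(36, Mul(19, Add(-16, Mul(4, Add(Mul(4, 1), -3))))) = Add(36, Mul(19, Add(-16, Mul(4, Add(4, -3))))) = Add(36, Mul(19, Add(-16, Mul(4, 1)))) = Add(36, Mul(19, Add(-16, 4))) = Add(36, Mul(19, -12)) = Add(36, -228) = -192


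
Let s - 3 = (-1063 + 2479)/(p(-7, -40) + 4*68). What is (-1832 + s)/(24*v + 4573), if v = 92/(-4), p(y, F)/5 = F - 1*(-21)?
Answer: -1821/4021 ≈ -0.45287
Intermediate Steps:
p(y, F) = 105 + 5*F (p(y, F) = 5*(F - 1*(-21)) = 5*(F + 21) = 5*(21 + F) = 105 + 5*F)
v = -23 (v = 92*(-¼) = -23)
s = 11 (s = 3 + (-1063 + 2479)/((105 + 5*(-40)) + 4*68) = 3 + 1416/((105 - 200) + 272) = 3 + 1416/(-95 + 272) = 3 + 1416/177 = 3 + 1416*(1/177) = 3 + 8 = 11)
(-1832 + s)/(24*v + 4573) = (-1832 + 11)/(24*(-23) + 4573) = -1821/(-552 + 4573) = -1821/4021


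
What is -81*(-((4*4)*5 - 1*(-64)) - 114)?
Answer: 20898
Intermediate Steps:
-81*(-((4*4)*5 - 1*(-64)) - 114) = -81*(-(16*5 + 64) - 114) = -81*(-(80 + 64) - 114) = -81*(-1*144 - 114) = -81*(-144 - 114) = -81*(-258) = 20898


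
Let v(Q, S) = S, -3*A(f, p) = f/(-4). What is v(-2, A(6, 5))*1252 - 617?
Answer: 9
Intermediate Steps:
A(f, p) = f/12 (A(f, p) = -f/(3*(-4)) = -f*(-1)/(3*4) = -(-1)*f/12 = f/12)
v(-2, A(6, 5))*1252 - 617 = ((1/12)*6)*1252 - 617 = (1/2)*1252 - 617 = 626 - 617 = 9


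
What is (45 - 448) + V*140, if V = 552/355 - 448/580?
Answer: -604209/2059 ≈ -293.45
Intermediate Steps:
V = 8056/10295 (V = 552*(1/355) - 448*1/580 = 552/355 - 112/145 = 8056/10295 ≈ 0.78252)
(45 - 448) + V*140 = (45 - 448) + (8056/10295)*140 = -403 + 225568/2059 = -604209/2059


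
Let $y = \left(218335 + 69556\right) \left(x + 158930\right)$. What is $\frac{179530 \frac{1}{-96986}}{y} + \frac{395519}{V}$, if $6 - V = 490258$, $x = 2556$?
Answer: $- \frac{34295411718229394897}{42509700380653266236} \approx -0.80677$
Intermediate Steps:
$V = -490252$ ($V = 6 - 490258 = -490252$)
$y = 46490366026$ ($y = \left(218335 + 69556\right) \left(2556 + 158930\right) = 287891 \cdot 161486 = 46490366026$)
$\frac{179530 \frac{1}{-96986}}{y} + \frac{395519}{V} = \frac{179530 \frac{1}{-96986}}{46490366026} + \frac{395519}{-490252} = 179530 \left(- \frac{1}{96986}\right) \frac{1}{46490366026} + 395519 \left(- \frac{1}{490252}\right) = \left(- \frac{89765}{48493}\right) \frac{1}{46490366026} - \frac{395519}{490252} = - \frac{6905}{173419793822986} - \frac{395519}{490252} = - \frac{34295411718229394897}{42509700380653266236}$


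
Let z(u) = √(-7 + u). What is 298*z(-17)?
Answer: 596*I*√6 ≈ 1459.9*I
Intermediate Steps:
298*z(-17) = 298*√(-7 - 17) = 298*√(-24) = 298*(2*I*√6) = 596*I*√6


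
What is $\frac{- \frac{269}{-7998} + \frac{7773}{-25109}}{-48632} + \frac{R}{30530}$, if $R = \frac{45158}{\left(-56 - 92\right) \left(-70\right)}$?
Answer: $\frac{95215217340637}{641406014953561200} \approx 0.00014845$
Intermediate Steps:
$R = \frac{22579}{5180}$ ($R = \frac{45158}{\left(-148\right) \left(-70\right)} = \frac{45158}{10360} = 45158 \cdot \frac{1}{10360} = \frac{22579}{5180} \approx 4.3589$)
$\frac{- \frac{269}{-7998} + \frac{7773}{-25109}}{-48632} + \frac{R}{30530} = \frac{- \frac{269}{-7998} + \frac{7773}{-25109}}{-48632} + \frac{22579}{5180 \cdot 30530} = \left(\left(-269\right) \left(- \frac{1}{7998}\right) + 7773 \left(- \frac{1}{25109}\right)\right) \left(- \frac{1}{48632}\right) + \frac{22579}{5180} \cdot \frac{1}{30530} = \left(\frac{269}{7998} - \frac{7773}{25109}\right) \left(- \frac{1}{48632}\right) + \frac{22579}{158145400} = \left(- \frac{55414133}{200821782}\right) \left(- \frac{1}{48632}\right) + \frac{22579}{158145400} = \frac{55414133}{9766364902224} + \frac{22579}{158145400} = \frac{95215217340637}{641406014953561200}$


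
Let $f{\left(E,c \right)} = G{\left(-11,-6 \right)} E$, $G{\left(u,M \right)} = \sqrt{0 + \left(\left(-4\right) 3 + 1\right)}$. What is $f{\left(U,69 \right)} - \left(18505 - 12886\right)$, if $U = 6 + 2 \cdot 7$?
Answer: $-5619 + 20 i \sqrt{11} \approx -5619.0 + 66.333 i$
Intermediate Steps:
$U = 20$ ($U = 6 + 14 = 20$)
$G{\left(u,M \right)} = i \sqrt{11}$ ($G{\left(u,M \right)} = \sqrt{0 + \left(-12 + 1\right)} = \sqrt{0 - 11} = \sqrt{-11} = i \sqrt{11}$)
$f{\left(E,c \right)} = i E \sqrt{11}$ ($f{\left(E,c \right)} = i \sqrt{11} E = i E \sqrt{11}$)
$f{\left(U,69 \right)} - \left(18505 - 12886\right) = i 20 \sqrt{11} - \left(18505 - 12886\right) = 20 i \sqrt{11} - 5619 = -5619 + 20 i \sqrt{11}$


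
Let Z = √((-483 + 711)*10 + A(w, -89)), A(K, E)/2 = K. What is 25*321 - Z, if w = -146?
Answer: 8025 - 2*√497 ≈ 7980.4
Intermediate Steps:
A(K, E) = 2*K
Z = 2*√497 (Z = √((-483 + 711)*10 + 2*(-146)) = √(228*10 - 292) = √(2280 - 292) = √1988 = 2*√497 ≈ 44.587)
25*321 - Z = 25*321 - 2*√497 = 8025 - 2*√497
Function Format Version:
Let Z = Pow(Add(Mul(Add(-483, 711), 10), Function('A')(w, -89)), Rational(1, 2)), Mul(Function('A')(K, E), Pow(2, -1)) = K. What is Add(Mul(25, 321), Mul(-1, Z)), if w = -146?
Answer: Add(8025, Mul(-2, Pow(497, Rational(1, 2)))) ≈ 7980.4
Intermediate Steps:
Function('A')(K, E) = Mul(2, K)
Z = Mul(2, Pow(497, Rational(1, 2))) (Z = Pow(Add(Mul(Add(-483, 711), 10), Mul(2, -146)), Rational(1, 2)) = Pow(Add(Mul(228, 10), -292), Rational(1, 2)) = Pow(Add(2280, -292), Rational(1, 2)) = Pow(1988, Rational(1, 2)) = Mul(2, Pow(497, Rational(1, 2))) ≈ 44.587)
Add(Mul(25, 321), Mul(-1, Z)) = Add(Mul(25, 321), Mul(-1, Mul(2, Pow(497, Rational(1, 2))))) = Add(8025, Mul(-2, Pow(497, Rational(1, 2))))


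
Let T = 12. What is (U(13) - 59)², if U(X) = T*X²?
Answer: 3876961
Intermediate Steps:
U(X) = 12*X²
(U(13) - 59)² = (12*13² - 59)² = (12*169 - 59)² = (2028 - 59)² = 1969² = 3876961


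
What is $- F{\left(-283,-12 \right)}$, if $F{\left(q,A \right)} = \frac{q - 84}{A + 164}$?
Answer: $\frac{367}{152} \approx 2.4145$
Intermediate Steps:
$F{\left(q,A \right)} = \frac{-84 + q}{164 + A}$
$- F{\left(-283,-12 \right)} = - \frac{-84 - 283}{164 - 12} = - \frac{-367}{152} = \left(-1\right) \left(- \frac{367}{152}\right) = \frac{367}{152}$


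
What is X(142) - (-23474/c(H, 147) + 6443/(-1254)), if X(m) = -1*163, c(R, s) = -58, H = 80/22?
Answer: -20459009/36366 ≈ -562.59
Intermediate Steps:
H = 40/11 (H = 80*(1/22) = 40/11 ≈ 3.6364)
X(m) = -163
X(142) - (-23474/c(H, 147) + 6443/(-1254)) = -163 - (-23474/(-58) + 6443/(-1254)) = -163 - (-23474*(-1/58) + 6443*(-1/1254)) = -163 - (11737/29 - 6443/1254) = -163 - 1*14531351/36366 = -163 - 14531351/36366 = -20459009/36366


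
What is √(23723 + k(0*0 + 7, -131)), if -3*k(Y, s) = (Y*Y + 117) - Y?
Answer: 3*√2630 ≈ 153.85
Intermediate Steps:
k(Y, s) = -39 - Y²/3 + Y/3 (k(Y, s) = -((Y*Y + 117) - Y)/3 = -((Y² + 117) - Y)/3 = -((117 + Y²) - Y)/3 = -(117 + Y² - Y)/3 = -39 - Y²/3 + Y/3)
√(23723 + k(0*0 + 7, -131)) = √(23723 + (-39 - (0*0 + 7)²/3 + (0*0 + 7)/3)) = √(23723 + (-39 - (0 + 7)²/3 + (0 + 7)/3)) = √(23723 + (-39 - ⅓*7² + (⅓)*7)) = √(23723 + (-39 - ⅓*49 + 7/3)) = √(23723 + (-39 - 49/3 + 7/3)) = √(23723 - 53) = √23670 = 3*√2630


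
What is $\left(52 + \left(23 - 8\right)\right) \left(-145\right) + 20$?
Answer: $-9695$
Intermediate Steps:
$\left(52 + \left(23 - 8\right)\right) \left(-145\right) + 20 = \left(52 + 15\right) \left(-145\right) + 20 = 67 \left(-145\right) + 20 = -9715 + 20 = -9695$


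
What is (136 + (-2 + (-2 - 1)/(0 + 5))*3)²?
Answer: 410881/25 ≈ 16435.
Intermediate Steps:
(136 + (-2 + (-2 - 1)/(0 + 5))*3)² = (136 + (-2 - 3/5)*3)² = (136 + (-2 - 3*⅕)*3)² = (136 + (-2 - ⅗)*3)² = (136 - 13/5*3)² = (136 - 39/5)² = (641/5)² = 410881/25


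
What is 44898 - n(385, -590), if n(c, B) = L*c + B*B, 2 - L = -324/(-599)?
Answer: -181954488/599 ≈ -3.0376e+5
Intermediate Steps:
L = 874/599 (L = 2 - (-324)/(-599) = 2 - (-324)*(-1)/599 = 2 - 1*324/599 = 2 - 324/599 = 874/599 ≈ 1.4591)
n(c, B) = B**2 + 874*c/599 (n(c, B) = 874*c/599 + B*B = 874*c/599 + B**2 = B**2 + 874*c/599)
44898 - n(385, -590) = 44898 - ((-590)**2 + (874/599)*385) = 44898 - (348100 + 336490/599) = 44898 - 1*208848390/599 = 44898 - 208848390/599 = -181954488/599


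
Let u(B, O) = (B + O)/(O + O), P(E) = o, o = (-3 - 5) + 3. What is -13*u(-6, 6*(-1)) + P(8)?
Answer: -18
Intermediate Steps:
o = -5 (o = -8 + 3 = -5)
P(E) = -5
u(B, O) = (B + O)/(2*O) (u(B, O) = (B + O)/((2*O)) = (B + O)*(1/(2*O)) = (B + O)/(2*O))
-13*u(-6, 6*(-1)) + P(8) = -13*(-6 + 6*(-1))/(2*(6*(-1))) - 5 = -13*(-6 - 6)/(2*(-6)) - 5 = -13*(-1)*(-12)/(2*6) - 5 = -13*1 - 5 = -13 - 5 = -18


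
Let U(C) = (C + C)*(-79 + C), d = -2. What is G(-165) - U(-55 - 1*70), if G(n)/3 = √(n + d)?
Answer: -51000 + 3*I*√167 ≈ -51000.0 + 38.769*I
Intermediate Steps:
G(n) = 3*√(-2 + n) (G(n) = 3*√(n - 2) = 3*√(-2 + n))
U(C) = 2*C*(-79 + C) (U(C) = (2*C)*(-79 + C) = 2*C*(-79 + C))
G(-165) - U(-55 - 1*70) = 3*√(-2 - 165) - 2*(-55 - 1*70)*(-79 + (-55 - 1*70)) = 3*√(-167) - 2*(-55 - 70)*(-79 + (-55 - 70)) = 3*(I*√167) - 2*(-125)*(-79 - 125) = 3*I*√167 - 2*(-125)*(-204) = 3*I*√167 - 1*51000 = 3*I*√167 - 51000 = -51000 + 3*I*√167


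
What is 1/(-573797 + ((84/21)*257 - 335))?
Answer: -1/573104 ≈ -1.7449e-6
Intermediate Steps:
1/(-573797 + ((84/21)*257 - 335)) = 1/(-573797 + ((84*(1/21))*257 - 335)) = 1/(-573797 + (4*257 - 335)) = 1/(-573797 + (1028 - 335)) = 1/(-573797 + 693) = 1/(-573104) = -1/573104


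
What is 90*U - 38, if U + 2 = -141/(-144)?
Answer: -1039/8 ≈ -129.88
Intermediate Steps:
U = -49/48 (U = -2 - 141/(-144) = -2 - 141*(-1/144) = -2 + 47/48 = -49/48 ≈ -1.0208)
90*U - 38 = 90*(-49/48) - 38 = -735/8 - 38 = -1039/8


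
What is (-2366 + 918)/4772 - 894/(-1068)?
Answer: 113321/212354 ≈ 0.53364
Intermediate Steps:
(-2366 + 918)/4772 - 894/(-1068) = -1448*1/4772 - 894*(-1/1068) = -362/1193 + 149/178 = 113321/212354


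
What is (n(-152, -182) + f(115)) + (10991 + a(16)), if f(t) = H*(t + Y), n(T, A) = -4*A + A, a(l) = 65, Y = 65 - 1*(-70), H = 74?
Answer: 30102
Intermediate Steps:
Y = 135 (Y = 65 + 70 = 135)
n(T, A) = -3*A
f(t) = 9990 + 74*t (f(t) = 74*(t + 135) = 74*(135 + t) = 9990 + 74*t)
(n(-152, -182) + f(115)) + (10991 + a(16)) = (-3*(-182) + (9990 + 74*115)) + (10991 + 65) = (546 + (9990 + 8510)) + 11056 = (546 + 18500) + 11056 = 19046 + 11056 = 30102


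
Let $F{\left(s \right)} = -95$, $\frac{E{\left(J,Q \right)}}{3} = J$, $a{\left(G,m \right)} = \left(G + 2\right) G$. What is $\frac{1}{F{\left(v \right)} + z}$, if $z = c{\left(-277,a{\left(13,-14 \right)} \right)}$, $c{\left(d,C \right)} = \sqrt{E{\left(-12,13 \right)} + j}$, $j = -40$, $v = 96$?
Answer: $- \frac{5}{479} - \frac{2 i \sqrt{19}}{9101} \approx -0.010438 - 0.00095789 i$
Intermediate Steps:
$a{\left(G,m \right)} = G \left(2 + G\right)$ ($a{\left(G,m \right)} = \left(2 + G\right) G = G \left(2 + G\right)$)
$E{\left(J,Q \right)} = 3 J$
$c{\left(d,C \right)} = 2 i \sqrt{19}$ ($c{\left(d,C \right)} = \sqrt{3 \left(-12\right) - 40} = \sqrt{-36 - 40} = \sqrt{-76} = 2 i \sqrt{19}$)
$z = 2 i \sqrt{19} \approx 8.7178 i$
$\frac{1}{F{\left(v \right)} + z} = \frac{1}{-95 + 2 i \sqrt{19}}$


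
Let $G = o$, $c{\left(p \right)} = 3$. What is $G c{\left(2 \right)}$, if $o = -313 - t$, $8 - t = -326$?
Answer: $-1941$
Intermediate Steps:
$t = 334$ ($t = 8 - -326 = 8 + 326 = 334$)
$o = -647$ ($o = -313 - 334 = -647$)
$G = -647$
$G c{\left(2 \right)} = \left(-647\right) 3 = -1941$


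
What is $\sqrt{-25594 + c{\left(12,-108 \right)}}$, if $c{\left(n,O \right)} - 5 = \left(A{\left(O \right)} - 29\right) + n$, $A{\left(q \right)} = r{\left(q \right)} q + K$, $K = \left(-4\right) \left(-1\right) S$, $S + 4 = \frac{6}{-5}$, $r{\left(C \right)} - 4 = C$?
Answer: $\frac{i \sqrt{359870}}{5} \approx 119.98 i$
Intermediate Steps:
$r{\left(C \right)} = 4 + C$
$S = - \frac{26}{5}$ ($S = -4 + \frac{6}{-5} = -4 + 6 \left(- \frac{1}{5}\right) = -4 - \frac{6}{5} = - \frac{26}{5} \approx -5.2$)
$K = - \frac{104}{5}$ ($K = \left(-4\right) \left(-1\right) \left(- \frac{26}{5}\right) = 4 \left(- \frac{26}{5}\right) = - \frac{104}{5} \approx -20.8$)
$A{\left(q \right)} = - \frac{104}{5} + q \left(4 + q\right)$ ($A{\left(q \right)} = \left(4 + q\right) q - \frac{104}{5} = q \left(4 + q\right) - \frac{104}{5} = - \frac{104}{5} + q \left(4 + q\right)$)
$c{\left(n,O \right)} = - \frac{224}{5} + n + O \left(4 + O\right)$ ($c{\left(n,O \right)} = 5 + \left(\left(\left(- \frac{104}{5} + O \left(4 + O\right)\right) - 29\right) + n\right) = 5 + \left(\left(- \frac{249}{5} + O \left(4 + O\right)\right) + n\right) = 5 + \left(- \frac{249}{5} + n + O \left(4 + O\right)\right) = - \frac{224}{5} + n + O \left(4 + O\right)$)
$\sqrt{-25594 + c{\left(12,-108 \right)}} = \sqrt{-25594 - \left(\frac{164}{5} + 108 \left(4 - 108\right)\right)} = \sqrt{-25594 - - \frac{55996}{5}} = \sqrt{-25594 + \left(- \frac{224}{5} + 12 + 11232\right)} = \sqrt{-25594 + \frac{55996}{5}} = \sqrt{- \frac{71974}{5}} = \frac{i \sqrt{359870}}{5}$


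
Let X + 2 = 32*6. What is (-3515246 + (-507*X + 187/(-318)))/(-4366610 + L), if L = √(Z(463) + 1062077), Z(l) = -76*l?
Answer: 2507485084778275/3031697816568549 + 1148481355*√1026889/6063395633137098 ≈ 0.82728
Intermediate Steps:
X = 190 (X = -2 + 32*6 = -2 + 192 = 190)
L = √1026889 (L = √(-76*463 + 1062077) = √(-35188 + 1062077) = √1026889 ≈ 1013.4)
(-3515246 + (-507*X + 187/(-318)))/(-4366610 + L) = (-3515246 + (-507*190 + 187/(-318)))/(-4366610 + √1026889) = (-3515246 + (-96330 + 187*(-1/318)))/(-4366610 + √1026889) = (-3515246 + (-96330 - 187/318))/(-4366610 + √1026889) = (-3515246 - 30633127/318)/(-4366610 + √1026889) = -1148481355/(318*(-4366610 + √1026889))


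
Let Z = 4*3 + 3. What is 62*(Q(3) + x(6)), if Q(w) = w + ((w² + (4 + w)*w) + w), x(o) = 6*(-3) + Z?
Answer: 2046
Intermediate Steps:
Z = 15 (Z = 12 + 3 = 15)
x(o) = -3 (x(o) = 6*(-3) + 15 = -18 + 15 = -3)
Q(w) = w² + 2*w + w*(4 + w) (Q(w) = w + ((w² + w*(4 + w)) + w) = w + (w + w² + w*(4 + w)) = w² + 2*w + w*(4 + w))
62*(Q(3) + x(6)) = 62*(2*3*(3 + 3) - 3) = 62*(2*3*6 - 3) = 62*(36 - 3) = 62*33 = 2046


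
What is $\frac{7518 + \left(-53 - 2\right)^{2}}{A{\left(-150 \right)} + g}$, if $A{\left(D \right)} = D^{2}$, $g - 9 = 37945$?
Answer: $\frac{10543}{60454} \approx 0.1744$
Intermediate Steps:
$g = 37954$ ($g = 9 + 37945 = 37954$)
$\frac{7518 + \left(-53 - 2\right)^{2}}{A{\left(-150 \right)} + g} = \frac{7518 + \left(-53 - 2\right)^{2}}{\left(-150\right)^{2} + 37954} = \frac{7518 + \left(-55\right)^{2}}{22500 + 37954} = \frac{7518 + 3025}{60454} = 10543 \cdot \frac{1}{60454} = \frac{10543}{60454}$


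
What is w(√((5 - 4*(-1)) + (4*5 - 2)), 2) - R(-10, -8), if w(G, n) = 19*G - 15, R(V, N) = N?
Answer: -7 + 57*√3 ≈ 91.727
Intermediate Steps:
w(G, n) = -15 + 19*G
w(√((5 - 4*(-1)) + (4*5 - 2)), 2) - R(-10, -8) = (-15 + 19*√((5 - 4*(-1)) + (4*5 - 2))) - 1*(-8) = (-15 + 19*√((5 + 4) + (20 - 2))) + 8 = (-15 + 19*√(9 + 18)) + 8 = (-15 + 19*√27) + 8 = (-15 + 19*(3*√3)) + 8 = (-15 + 57*√3) + 8 = -7 + 57*√3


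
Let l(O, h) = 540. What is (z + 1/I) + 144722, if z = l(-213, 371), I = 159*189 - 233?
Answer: 4331422317/29818 ≈ 1.4526e+5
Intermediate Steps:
I = 29818 (I = 30051 - 233 = 29818)
z = 540
(z + 1/I) + 144722 = (540 + 1/29818) + 144722 = 16101721/29818 + 144722 = 4331422317/29818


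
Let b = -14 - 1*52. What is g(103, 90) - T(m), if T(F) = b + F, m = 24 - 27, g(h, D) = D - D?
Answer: 69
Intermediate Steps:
g(h, D) = 0
b = -66 (b = -14 - 52 = -66)
m = -3
T(F) = -66 + F
g(103, 90) - T(m) = 0 - (-66 - 3) = 0 - 1*(-69) = 0 + 69 = 69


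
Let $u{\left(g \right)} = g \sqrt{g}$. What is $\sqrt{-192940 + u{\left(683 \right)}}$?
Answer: $\sqrt{-192940 + 683 \sqrt{683}} \approx 418.44 i$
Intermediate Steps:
$u{\left(g \right)} = g^{\frac{3}{2}}$
$\sqrt{-192940 + u{\left(683 \right)}} = \sqrt{-192940 + 683^{\frac{3}{2}}} = \sqrt{-192940 + 683 \sqrt{683}}$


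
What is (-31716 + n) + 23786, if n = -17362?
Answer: -25292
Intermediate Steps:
(-31716 + n) + 23786 = (-31716 - 17362) + 23786 = -49078 + 23786 = -25292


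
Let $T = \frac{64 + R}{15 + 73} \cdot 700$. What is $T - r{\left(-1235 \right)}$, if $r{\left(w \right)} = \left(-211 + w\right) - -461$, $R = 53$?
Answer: $\frac{42145}{22} \approx 1915.7$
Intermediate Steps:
$r{\left(w \right)} = 250 + w$ ($r{\left(w \right)} = \left(-211 + w\right) + 461 = 250 + w$)
$T = \frac{20475}{22}$ ($T = \frac{64 + 53}{15 + 73} \cdot 700 = \frac{117}{88} \cdot 700 = \frac{20475}{22} \approx 930.68$)
$T - r{\left(-1235 \right)} = \frac{20475}{22} - \left(250 - 1235\right) = \frac{20475}{22} - -985 = \frac{20475}{22} + 985 = \frac{42145}{22}$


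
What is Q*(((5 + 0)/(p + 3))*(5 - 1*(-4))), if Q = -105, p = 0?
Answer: -1575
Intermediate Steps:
Q*(((5 + 0)/(p + 3))*(5 - 1*(-4))) = -105*(5 + 0)/(0 + 3)*(5 - 1*(-4)) = -105*5/3*(5 + 4) = -105*5*(1/3)*9 = -175*9 = -105*15 = -1575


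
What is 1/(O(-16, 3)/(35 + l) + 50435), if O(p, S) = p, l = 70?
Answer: 105/5295659 ≈ 1.9828e-5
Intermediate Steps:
1/(O(-16, 3)/(35 + l) + 50435) = 1/(-16/(35 + 70) + 50435) = 1/(-16/105 + 50435) = 1/(5295659/105) = 105/5295659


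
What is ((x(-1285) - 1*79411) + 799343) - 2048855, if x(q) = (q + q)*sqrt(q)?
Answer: -1328923 - 2570*I*sqrt(1285) ≈ -1.3289e+6 - 92127.0*I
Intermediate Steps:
x(q) = 2*q**(3/2) (x(q) = (2*q)*sqrt(q) = 2*q**(3/2))
((x(-1285) - 1*79411) + 799343) - 2048855 = ((2*(-1285)**(3/2) - 1*79411) + 799343) - 2048855 = ((2*(-1285*I*sqrt(1285)) - 79411) + 799343) - 2048855 = ((-2570*I*sqrt(1285) - 79411) + 799343) - 2048855 = ((-79411 - 2570*I*sqrt(1285)) + 799343) - 2048855 = (719932 - 2570*I*sqrt(1285)) - 2048855 = -1328923 - 2570*I*sqrt(1285)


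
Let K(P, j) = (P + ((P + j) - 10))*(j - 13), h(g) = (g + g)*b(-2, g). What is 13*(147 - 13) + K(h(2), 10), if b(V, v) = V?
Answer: 1790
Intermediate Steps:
h(g) = -4*g (h(g) = (g + g)*(-2) = (2*g)*(-2) = -4*g)
K(P, j) = (-13 + j)*(-10 + j + 2*P) (K(P, j) = (P + (-10 + P + j))*(-13 + j) = (-10 + j + 2*P)*(-13 + j) = (-13 + j)*(-10 + j + 2*P))
13*(147 - 13) + K(h(2), 10) = 13*(147 - 13) + (130 + 10² - (-104)*2 - 23*10 + 2*(-4*2)*10) = 13*134 + (130 + 100 - 26*(-8) - 230 + 2*(-8)*10) = 1742 + (130 + 100 + 208 - 230 - 160) = 1742 + 48 = 1790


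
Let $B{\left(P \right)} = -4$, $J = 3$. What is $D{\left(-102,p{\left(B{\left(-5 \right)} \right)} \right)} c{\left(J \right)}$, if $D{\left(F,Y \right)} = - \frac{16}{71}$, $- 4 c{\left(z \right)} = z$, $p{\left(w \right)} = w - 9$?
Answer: $\frac{12}{71} \approx 0.16901$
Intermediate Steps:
$p{\left(w \right)} = -9 + w$
$c{\left(z \right)} = - \frac{z}{4}$
$D{\left(F,Y \right)} = - \frac{16}{71}$ ($D{\left(F,Y \right)} = \left(-16\right) \frac{1}{71} = - \frac{16}{71}$)
$D{\left(-102,p{\left(B{\left(-5 \right)} \right)} \right)} c{\left(J \right)} = - \frac{16 \left(\left(- \frac{1}{4}\right) 3\right)}{71} = \left(- \frac{16}{71}\right) \left(- \frac{3}{4}\right) = \frac{12}{71}$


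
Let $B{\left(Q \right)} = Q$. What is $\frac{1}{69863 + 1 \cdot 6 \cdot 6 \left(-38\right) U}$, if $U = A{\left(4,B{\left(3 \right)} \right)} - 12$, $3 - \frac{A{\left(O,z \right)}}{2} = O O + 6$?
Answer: $\frac{1}{138263} \approx 7.2326 \cdot 10^{-6}$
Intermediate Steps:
$A{\left(O,z \right)} = -6 - 2 O^{2}$ ($A{\left(O,z \right)} = 6 - 2 \left(O O + 6\right) = 6 - 2 \left(O^{2} + 6\right) = 6 - 2 \left(6 + O^{2}\right) = 6 - \left(12 + 2 O^{2}\right) = -6 - 2 O^{2}$)
$U = -50$ ($U = \left(-6 - 2 \cdot 4^{2}\right) - 12 = \left(-6 - 32\right) - 12 = -38 - 12 = -50$)
$\frac{1}{69863 + 1 \cdot 6 \cdot 6 \left(-38\right) U} = \frac{1}{69863 + 1 \cdot 6 \cdot 6 \left(-38\right) \left(-50\right)} = \frac{1}{69863 + 6 \cdot 6 \left(-38\right) \left(-50\right)} = \frac{1}{69863 + 36 \left(-38\right) \left(-50\right)} = \frac{1}{69863 - -68400} = \frac{1}{69863 + 68400} = \frac{1}{138263}$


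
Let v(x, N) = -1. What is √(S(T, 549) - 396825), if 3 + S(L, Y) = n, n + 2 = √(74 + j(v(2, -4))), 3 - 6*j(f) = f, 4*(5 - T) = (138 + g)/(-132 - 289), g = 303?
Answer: √(-3571470 + 12*√42)/3 ≈ 629.94*I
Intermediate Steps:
T = 8861/1684 (T = 5 - (138 + 303)/(4*(-132 - 289)) = 5 - 441/(4*(-421)) = 5 - 441*(-1)/(4*421) = 5 - ¼*(-441/421) = 5 + 441/1684 = 8861/1684 ≈ 5.2619)
j(f) = ½ - f/6
n = -2 + 4*√42/3 (n = -2 + √(74 + (½ - ⅙*(-1))) = -2 + √(74 + (½ + ⅙)) = -2 + √(74 + ⅔) = -2 + √(224/3) = -2 + 4*√42/3 ≈ 6.6410)
S(L, Y) = -5 + 4*√42/3 (S(L, Y) = -3 + (-2 + 4*√42/3) = -5 + 4*√42/3)
√(S(T, 549) - 396825) = √((-5 + 4*√42/3) - 396825) = √(-396830 + 4*√42/3)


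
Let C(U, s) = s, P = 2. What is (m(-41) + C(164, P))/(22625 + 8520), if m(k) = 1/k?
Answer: 81/1276945 ≈ 6.3433e-5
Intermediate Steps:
(m(-41) + C(164, P))/(22625 + 8520) = (1/(-41) + 2)/(22625 + 8520) = (-1/41 + 2)/31145 = (81/41)*(1/31145) = 81/1276945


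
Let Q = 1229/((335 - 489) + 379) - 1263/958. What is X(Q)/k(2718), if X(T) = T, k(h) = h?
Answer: 893207/585864900 ≈ 0.0015246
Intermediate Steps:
Q = 893207/215550 (Q = 1229/(-154 + 379) - 1263*1/958 = 1229/225 - 1263/958 = 893207/215550 ≈ 4.1439)
X(Q)/k(2718) = (893207/215550)/2718 = (893207/215550)*(1/2718) = 893207/585864900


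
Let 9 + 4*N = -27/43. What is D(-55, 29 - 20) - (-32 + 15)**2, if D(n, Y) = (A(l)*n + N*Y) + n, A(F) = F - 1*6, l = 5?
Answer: -26717/86 ≈ -310.66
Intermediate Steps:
N = -207/86 (N = -9/4 + (-27/43)/4 = -9/4 + (-27*1/43)/4 = -9/4 + (1/4)*(-27/43) = -9/4 - 27/172 = -207/86 ≈ -2.4070)
A(F) = -6 + F (A(F) = F - 6 = -6 + F)
D(n, Y) = -207*Y/86 (D(n, Y) = ((-6 + 5)*n - 207*Y/86) + n = (-n - 207*Y/86) + n = -207*Y/86)
D(-55, 29 - 20) - (-32 + 15)**2 = -207*(29 - 20)/86 - (-32 + 15)**2 = -207/86*9 - 1*(-17)**2 = -1863/86 - 1*289 = -1863/86 - 289 = -26717/86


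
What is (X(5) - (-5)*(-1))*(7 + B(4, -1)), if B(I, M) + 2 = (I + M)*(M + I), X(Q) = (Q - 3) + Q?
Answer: 28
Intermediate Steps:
X(Q) = -3 + 2*Q (X(Q) = (-3 + Q) + Q = -3 + 2*Q)
B(I, M) = -2 + (I + M)² (B(I, M) = -2 + (I + M)*(M + I) = -2 + (I + M)*(I + M) = -2 + (I + M)²)
(X(5) - (-5)*(-1))*(7 + B(4, -1)) = ((-3 + 2*5) - (-5)*(-1))*(7 + (-2 + (4 - 1)²)) = ((-3 + 10) - 1*5)*(7 + (-2 + 3²)) = (7 - 5)*(7 + (-2 + 9)) = 2*(7 + 7) = 2*14 = 28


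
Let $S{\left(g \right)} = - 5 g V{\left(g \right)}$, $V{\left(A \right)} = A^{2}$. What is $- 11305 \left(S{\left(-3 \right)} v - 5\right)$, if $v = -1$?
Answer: $1582700$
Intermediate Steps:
$S{\left(g \right)} = - 5 g^{3}$ ($S{\left(g \right)} = - 5 g g^{2} = - 5 g^{3}$)
$- 11305 \left(S{\left(-3 \right)} v - 5\right) = - 11305 \left(- 5 \left(-3\right)^{3} \left(-1\right) - 5\right) = - 11305 \left(\left(-5\right) \left(-27\right) \left(-1\right) - 5\right) = - 11305 \left(135 \left(-1\right) - 5\right) = - 11305 \left(-135 - 5\right) = \left(-11305\right) \left(-140\right) = 1582700$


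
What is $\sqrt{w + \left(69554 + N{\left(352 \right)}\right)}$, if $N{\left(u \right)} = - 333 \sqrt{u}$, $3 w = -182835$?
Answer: $\sqrt{8609 - 1332 \sqrt{22}} \approx 48.594$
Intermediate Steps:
$w = -60945$ ($w = \frac{1}{3} \left(-182835\right) = -60945$)
$\sqrt{w + \left(69554 + N{\left(352 \right)}\right)} = \sqrt{-60945 + \left(69554 - 333 \sqrt{352}\right)} = \sqrt{-60945 + \left(69554 - 333 \cdot 4 \sqrt{22}\right)} = \sqrt{-60945 + \left(69554 - 1332 \sqrt{22}\right)} = \sqrt{8609 - 1332 \sqrt{22}}$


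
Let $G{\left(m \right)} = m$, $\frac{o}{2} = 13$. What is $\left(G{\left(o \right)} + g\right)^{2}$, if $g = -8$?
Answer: $324$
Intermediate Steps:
$o = 26$ ($o = 2 \cdot 13 = 26$)
$\left(G{\left(o \right)} + g\right)^{2} = \left(26 - 8\right)^{2} = 18^{2} = 324$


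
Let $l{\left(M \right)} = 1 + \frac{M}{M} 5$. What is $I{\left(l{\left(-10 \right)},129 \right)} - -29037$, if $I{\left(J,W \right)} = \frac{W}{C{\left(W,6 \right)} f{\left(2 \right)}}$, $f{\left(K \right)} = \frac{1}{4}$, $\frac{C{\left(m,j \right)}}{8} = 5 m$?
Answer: $\frac{290371}{10} \approx 29037.0$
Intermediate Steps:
$l{\left(M \right)} = 6$ ($l{\left(M \right)} = 1 + 1 \cdot 5 = 1 + 5 = 6$)
$C{\left(m,j \right)} = 40 m$ ($C{\left(m,j \right)} = 8 \cdot 5 m = 40 m$)
$f{\left(K \right)} = \frac{1}{4}$
$I{\left(J,W \right)} = \frac{1}{10}$ ($I{\left(J,W \right)} = \frac{W}{40 W \frac{1}{4}} = \frac{W}{10 W} = W \frac{1}{10 W} = \frac{1}{10}$)
$I{\left(l{\left(-10 \right)},129 \right)} - -29037 = \frac{1}{10} - -29037 = \frac{1}{10} + 29037 = \frac{290371}{10}$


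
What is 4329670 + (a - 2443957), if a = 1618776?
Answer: 3504489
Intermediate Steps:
4329670 + (a - 2443957) = 4329670 + (1618776 - 2443957) = 4329670 - 825181 = 3504489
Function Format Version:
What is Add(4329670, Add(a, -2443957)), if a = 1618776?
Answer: 3504489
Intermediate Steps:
Add(4329670, Add(a, -2443957)) = Add(4329670, Add(1618776, -2443957)) = Add(4329670, -825181) = 3504489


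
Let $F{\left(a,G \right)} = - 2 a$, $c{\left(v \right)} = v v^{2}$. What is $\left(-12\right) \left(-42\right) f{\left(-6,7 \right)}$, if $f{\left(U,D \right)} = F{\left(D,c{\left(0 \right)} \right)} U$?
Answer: $42336$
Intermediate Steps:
$c{\left(v \right)} = v^{3}$
$f{\left(U,D \right)} = - 2 D U$
$\left(-12\right) \left(-42\right) f{\left(-6,7 \right)} = \left(-12\right) \left(-42\right) \left(\left(-2\right) 7 \left(-6\right)\right) = 504 \cdot 84 = 42336$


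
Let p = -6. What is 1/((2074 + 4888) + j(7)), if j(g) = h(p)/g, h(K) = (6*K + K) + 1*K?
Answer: 7/48686 ≈ 0.00014378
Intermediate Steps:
h(K) = 8*K (h(K) = 7*K + K = 8*K)
j(g) = -48/g (j(g) = (8*(-6))/g = -48/g)
1/((2074 + 4888) + j(7)) = 1/((2074 + 4888) - 48/7) = 1/(6962 - 48*⅐) = 1/(6962 - 48/7) = 1/(48686/7) = 7/48686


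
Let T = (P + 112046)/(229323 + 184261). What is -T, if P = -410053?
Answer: 298007/413584 ≈ 0.72055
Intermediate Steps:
T = -298007/413584 (T = (-410053 + 112046)/(229323 + 184261) = -298007/413584 ≈ -0.72055)
-T = -1*(-298007/413584) = 298007/413584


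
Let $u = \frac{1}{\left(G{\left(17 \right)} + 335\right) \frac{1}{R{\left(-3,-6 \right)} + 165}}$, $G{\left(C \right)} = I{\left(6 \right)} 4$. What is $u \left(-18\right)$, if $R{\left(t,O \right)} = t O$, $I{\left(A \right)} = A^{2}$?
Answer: $- \frac{3294}{479} \approx -6.8768$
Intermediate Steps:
$R{\left(t,O \right)} = O t$
$G{\left(C \right)} = 144$ ($G{\left(C \right)} = 6^{2} \cdot 4 = 36 \cdot 4 = 144$)
$u = \frac{183}{479}$ ($u = \frac{1}{\left(144 + 335\right) \frac{1}{\left(-6\right) \left(-3\right) + 165}} = \frac{1}{479 \frac{1}{18 + 165}} = \frac{1}{479 \cdot \frac{1}{183}} = \frac{1}{\frac{479}{183}} = \frac{183}{479} \approx 0.38205$)
$u \left(-18\right) = \frac{183}{479} \left(-18\right) = - \frac{3294}{479}$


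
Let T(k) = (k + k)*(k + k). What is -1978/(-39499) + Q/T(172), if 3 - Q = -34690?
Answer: 1604407415/4674153664 ≈ 0.34325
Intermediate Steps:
Q = 34693 (Q = 3 - 1*(-34690) = 3 + 34690 = 34693)
T(k) = 4*k² (T(k) = (2*k)*(2*k) = 4*k²)
-1978/(-39499) + Q/T(172) = -1978/(-39499) + 34693/((4*172²)) = -1978*(-1/39499) + 34693/((4*29584)) = 1978/39499 + 34693/118336 = 1604407415/4674153664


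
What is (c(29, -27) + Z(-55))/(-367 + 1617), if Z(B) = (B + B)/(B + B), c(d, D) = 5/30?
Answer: 7/7500 ≈ 0.00093333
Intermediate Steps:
c(d, D) = ⅙ (c(d, D) = 5*(1/30) = ⅙)
Z(B) = 1 (Z(B) = (2*B)/((2*B)) = (2*B)*(1/(2*B)) = 1)
(c(29, -27) + Z(-55))/(-367 + 1617) = (⅙ + 1)/(-367 + 1617) = (7/6)/1250 = (7/6)*(1/1250) = 7/7500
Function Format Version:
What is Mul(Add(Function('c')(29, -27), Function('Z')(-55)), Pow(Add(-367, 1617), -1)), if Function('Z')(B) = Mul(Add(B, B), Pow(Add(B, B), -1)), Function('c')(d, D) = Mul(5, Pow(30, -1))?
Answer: Rational(7, 7500) ≈ 0.00093333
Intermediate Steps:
Function('c')(d, D) = Rational(1, 6) (Function('c')(d, D) = Mul(5, Rational(1, 30)) = Rational(1, 6))
Function('Z')(B) = 1 (Function('Z')(B) = Mul(Mul(2, B), Pow(Mul(2, B), -1)) = Mul(Mul(2, B), Mul(Rational(1, 2), Pow(B, -1))) = 1)
Mul(Add(Function('c')(29, -27), Function('Z')(-55)), Pow(Add(-367, 1617), -1)) = Mul(Add(Rational(1, 6), 1), Pow(Add(-367, 1617), -1)) = Mul(Rational(7, 6), Pow(1250, -1)) = Mul(Rational(7, 6), Rational(1, 1250)) = Rational(7, 7500)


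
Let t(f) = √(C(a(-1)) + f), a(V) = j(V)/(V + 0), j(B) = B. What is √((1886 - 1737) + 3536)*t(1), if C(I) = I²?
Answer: √7370 ≈ 85.849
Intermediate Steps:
a(V) = 1 (a(V) = V/(V + 0) = V/V = 1)
t(f) = √(1 + f) (t(f) = √(1² + f) = √(1 + f))
√((1886 - 1737) + 3536)*t(1) = √((1886 - 1737) + 3536)*√(1 + 1) = √(149 + 3536)*√2 = √3685*√2 = √7370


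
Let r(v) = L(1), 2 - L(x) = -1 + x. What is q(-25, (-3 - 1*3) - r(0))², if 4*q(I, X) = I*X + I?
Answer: 30625/16 ≈ 1914.1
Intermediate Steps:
L(x) = 3 - x (L(x) = 2 - (-1 + x) = 2 + (1 - x) = 3 - x)
r(v) = 2 (r(v) = 3 - 1*1 = 3 - 1 = 2)
q(I, X) = I/4 + I*X/4 (q(I, X) = (I*X + I)/4 = (I + I*X)/4 = I/4 + I*X/4)
q(-25, (-3 - 1*3) - r(0))² = ((¼)*(-25)*(1 + ((-3 - 1*3) - 1*2)))² = ((¼)*(-25)*(1 + ((-3 - 3) - 2)))² = ((¼)*(-25)*(1 + (-6 - 2)))² = ((¼)*(-25)*(1 - 8))² = ((¼)*(-25)*(-7))² = (175/4)² = 30625/16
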